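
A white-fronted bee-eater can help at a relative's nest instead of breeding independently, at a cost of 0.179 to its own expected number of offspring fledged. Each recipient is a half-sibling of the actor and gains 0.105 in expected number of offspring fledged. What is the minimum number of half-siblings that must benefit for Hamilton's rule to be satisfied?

r to a half-sibling = 1/4 (half-sibs share one parent — one path of length 2: r = (1/2)^2 = 1/4).
Hamilton's rule: n·r·B > C  ⇒  n > C/(r·B) = 0.179/(0.25·0.105) = 6.819.
The smallest integer exceeding 6.819 is 7.

7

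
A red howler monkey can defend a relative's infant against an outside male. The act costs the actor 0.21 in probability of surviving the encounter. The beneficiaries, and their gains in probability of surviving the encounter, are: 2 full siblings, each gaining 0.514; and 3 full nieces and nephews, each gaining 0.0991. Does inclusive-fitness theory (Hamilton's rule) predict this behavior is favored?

Hamilton's rule: the trait is favored when the sum of r·B over every recipient exceeds the actor's cost C.
r to a full sibling = 1/2 (full sibs share both parents — two paths of length 2: r = 2·(1/2)^2 = 1/2).
r to a full niece or nephew = 1/4 (full aunt/uncle↔niece/nephew: two paths of length 3 through the shared grandparent pair: r = 2·(1/2)^3 = 1/4).
Summing one r·B term per recipient: 2·0.5·0.514 + 3·0.25·0.0991 = 0.588325.
0.588325 > 0.21: the indirect benefit exceeds the cost.

Yes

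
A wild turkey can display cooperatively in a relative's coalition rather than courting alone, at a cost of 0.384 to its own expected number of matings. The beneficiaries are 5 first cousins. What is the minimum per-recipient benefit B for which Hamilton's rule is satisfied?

0.6144

r to a first cousin = 1/8 (first cousins share one grandparent pair — two paths of length 4: r = 2·(1/2)^4 = 1/8).
Hamilton's rule with n recipients of equal r: n·r·B > C, so B > C/(n·r) = 0.384/(5·0.125) = 0.6144.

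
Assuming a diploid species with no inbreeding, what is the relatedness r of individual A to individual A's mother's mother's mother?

0.125

Each parent–offspring link contributes a factor of 1/2, and independent paths through distinct common ancestors add.
Three parent–offspring links: r = (1/2)^3 = 1/8.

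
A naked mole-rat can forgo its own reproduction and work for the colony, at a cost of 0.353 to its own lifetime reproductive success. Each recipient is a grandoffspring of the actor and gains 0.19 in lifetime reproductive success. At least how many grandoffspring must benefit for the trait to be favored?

r to a grandoffspring = 1/4 (two parent–offspring links: r = (1/2)^2 = 1/4).
Hamilton's rule: n·r·B > C  ⇒  n > C/(r·B) = 0.353/(0.25·0.19) = 7.432.
The smallest integer exceeding 7.432 is 8.

8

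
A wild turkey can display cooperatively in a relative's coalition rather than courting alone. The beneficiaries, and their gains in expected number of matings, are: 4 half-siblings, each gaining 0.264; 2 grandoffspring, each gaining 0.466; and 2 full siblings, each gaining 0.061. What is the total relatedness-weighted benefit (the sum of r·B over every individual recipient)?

r to a half-sibling = 1/4 (half-sibs share one parent — one path of length 2: r = (1/2)^2 = 1/4).
r to a grandoffspring = 0.25 (two parent–offspring links: r = (1/2)^2 = 1/4).
r to a full sibling = 1/2 (full sibs share both parents — two paths of length 2: r = 2·(1/2)^2 = 1/2).
Summing one r·B term per recipient: 4·0.25·0.264 + 2·0.25·0.466 + 2·0.5·0.061 = 0.558.

0.558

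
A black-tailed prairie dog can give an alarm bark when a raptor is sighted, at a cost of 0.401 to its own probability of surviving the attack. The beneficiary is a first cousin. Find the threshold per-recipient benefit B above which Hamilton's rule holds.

3.208

r to a first cousin = 0.125 (first cousins share one grandparent pair — two paths of length 4: r = 2·(1/2)^4 = 1/8).
Hamilton's rule with n recipients of equal r: n·r·B > C, so B > C/(n·r) = 0.401/(1·0.125) = 3.208.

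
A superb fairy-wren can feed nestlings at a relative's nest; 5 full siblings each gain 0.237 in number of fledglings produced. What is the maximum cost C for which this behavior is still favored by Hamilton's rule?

r to a full sibling = 1/2 (full sibs share both parents — two paths of length 2: r = 2·(1/2)^2 = 1/2).
Hamilton's rule: n·r·B > C, so the trait is favored while C < n·r·B = 5·0.5·0.237 = 0.5925.

0.5925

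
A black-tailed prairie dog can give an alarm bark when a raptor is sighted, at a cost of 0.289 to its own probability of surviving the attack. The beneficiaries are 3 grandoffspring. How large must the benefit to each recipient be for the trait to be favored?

0.3853

r to a grandoffspring = 1/4 (two parent–offspring links: r = (1/2)^2 = 1/4).
Hamilton's rule with n recipients of equal r: n·r·B > C, so B > C/(n·r) = 0.289/(3·0.25) = 0.3853.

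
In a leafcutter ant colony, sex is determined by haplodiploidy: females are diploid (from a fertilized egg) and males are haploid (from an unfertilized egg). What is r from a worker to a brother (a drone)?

0.25

Her haploid brother carries none of their father's genes and a random half of their mother's genome; that half matches the maternal half of her own genome with probability 1/2: r = 1/2 · 1/2 = 1/4.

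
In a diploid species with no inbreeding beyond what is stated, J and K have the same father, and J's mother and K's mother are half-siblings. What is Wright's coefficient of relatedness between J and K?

0.3125

Relatedness sums over independent paths through distinct common ancestors.
J and K are related in two ways: half-sibs through their shared father (r = 1/4) and half first cousins through their mothers (r = 1/16).
r = 1/4 + 1/16 = 5/16 = 0.3125.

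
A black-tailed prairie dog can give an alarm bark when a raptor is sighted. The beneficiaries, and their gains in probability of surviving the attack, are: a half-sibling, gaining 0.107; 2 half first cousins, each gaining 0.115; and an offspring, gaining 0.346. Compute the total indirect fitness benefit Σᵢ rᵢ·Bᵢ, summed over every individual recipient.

0.214125

r to a half-sibling = 0.25 (half-sibs share one parent — one path of length 2: r = (1/2)^2 = 1/4).
r to a half first cousin = 0.0625 (half first cousins share one grandparent — one path of length 4: r = (1/2)^4 = 1/16).
r to an offspring = 1/2 (one parent–offspring link: r = (1/2)^1 = 1/2).
Summing one r·B term per recipient: 1·0.25·0.107 + 2·0.0625·0.115 + 1·0.5·0.346 = 0.214125.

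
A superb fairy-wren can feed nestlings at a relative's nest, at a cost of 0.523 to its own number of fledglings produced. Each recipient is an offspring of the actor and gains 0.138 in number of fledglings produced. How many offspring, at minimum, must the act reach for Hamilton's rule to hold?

r to an offspring = 0.5 (one parent–offspring link: r = (1/2)^1 = 1/2).
Hamilton's rule: n·r·B > C  ⇒  n > C/(r·B) = 0.523/(0.5·0.138) = 7.58.
The smallest integer exceeding 7.58 is 8.

8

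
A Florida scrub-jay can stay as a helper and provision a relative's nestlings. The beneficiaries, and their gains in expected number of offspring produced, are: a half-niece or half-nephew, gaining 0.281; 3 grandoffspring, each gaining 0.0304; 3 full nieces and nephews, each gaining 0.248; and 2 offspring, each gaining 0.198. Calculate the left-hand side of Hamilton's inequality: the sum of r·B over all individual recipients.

r to a half-niece or half-nephew = 1/8 (half-aunt/uncle↔niece/nephew: one path of length 3: r = (1/2)^3 = 1/8).
r to a grandoffspring = 1/4 (two parent–offspring links: r = (1/2)^2 = 1/4).
r to a full niece or nephew = 1/4 (full aunt/uncle↔niece/nephew: two paths of length 3 through the shared grandparent pair: r = 2·(1/2)^3 = 1/4).
r to an offspring = 0.5 (one parent–offspring link: r = (1/2)^1 = 1/2).
Summing one r·B term per recipient: 1·0.125·0.281 + 3·0.25·0.0304 + 3·0.25·0.248 + 2·0.5·0.198 = 0.441925.

0.441925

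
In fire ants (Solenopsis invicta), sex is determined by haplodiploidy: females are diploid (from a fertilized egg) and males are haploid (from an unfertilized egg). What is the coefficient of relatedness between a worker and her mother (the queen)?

0.5

One meiotic link between diploid queen and diploid daughter: r = 1/2.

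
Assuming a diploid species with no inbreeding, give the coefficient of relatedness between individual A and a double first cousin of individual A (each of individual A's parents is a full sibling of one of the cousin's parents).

Each parent–offspring link contributes a factor of 1/2, and independent paths through distinct common ancestors add.
Double first cousins share both grandparent pairs — four paths of length 4: r = 4·(1/2)^4 = 1/4.

0.25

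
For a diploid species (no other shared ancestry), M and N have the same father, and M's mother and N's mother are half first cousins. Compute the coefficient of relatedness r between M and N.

0.265625

Relatedness sums over independent paths through distinct common ancestors.
M and N are related in two ways: half-sibs through their shared father (r = 1/4) and half second cousins through their mothers (r = 1/64).
r = 1/4 + 1/64 = 0.265625.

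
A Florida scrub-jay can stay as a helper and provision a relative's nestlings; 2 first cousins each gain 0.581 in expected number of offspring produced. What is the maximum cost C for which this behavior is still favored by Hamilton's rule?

0.14525

r to a first cousin = 0.125 (first cousins share one grandparent pair — two paths of length 4: r = 2·(1/2)^4 = 1/8).
Hamilton's rule: n·r·B > C, so the trait is favored while C < n·r·B = 2·0.125·0.581 = 0.14525.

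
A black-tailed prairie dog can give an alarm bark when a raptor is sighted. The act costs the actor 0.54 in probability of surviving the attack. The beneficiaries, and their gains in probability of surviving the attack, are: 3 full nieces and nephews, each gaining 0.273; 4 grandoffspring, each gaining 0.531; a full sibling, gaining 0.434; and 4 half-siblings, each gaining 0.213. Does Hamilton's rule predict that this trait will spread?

Hamilton's rule: the trait is favored when the sum of r·B over every recipient exceeds the actor's cost C.
r to a full niece or nephew = 0.25 (full aunt/uncle↔niece/nephew: two paths of length 3 through the shared grandparent pair: r = 2·(1/2)^3 = 1/4).
r to a grandoffspring = 1/4 (two parent–offspring links: r = (1/2)^2 = 1/4).
r to a full sibling = 0.5 (full sibs share both parents — two paths of length 2: r = 2·(1/2)^2 = 1/2).
r to a half-sibling = 1/4 (half-sibs share one parent — one path of length 2: r = (1/2)^2 = 1/4).
Summing one r·B term per recipient: 3·0.25·0.273 + 4·0.25·0.531 + 1·0.5·0.434 + 4·0.25·0.213 = 1.16575.
1.16575 > 0.54: the indirect benefit exceeds the cost.

Yes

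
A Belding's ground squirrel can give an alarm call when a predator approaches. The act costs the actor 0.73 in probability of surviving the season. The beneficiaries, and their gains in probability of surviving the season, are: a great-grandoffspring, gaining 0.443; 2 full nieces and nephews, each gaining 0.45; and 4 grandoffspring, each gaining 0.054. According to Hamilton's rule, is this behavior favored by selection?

Hamilton's rule: the trait is favored when the sum of r·B over every recipient exceeds the actor's cost C.
r to a great-grandoffspring = 1/8 (three parent–offspring links: r = (1/2)^3 = 1/8).
r to a full niece or nephew = 0.25 (full aunt/uncle↔niece/nephew: two paths of length 3 through the shared grandparent pair: r = 2·(1/2)^3 = 1/4).
r to a grandoffspring = 0.25 (two parent–offspring links: r = (1/2)^2 = 1/4).
Summing one r·B term per recipient: 1·0.125·0.443 + 2·0.25·0.45 + 4·0.25·0.054 = 0.334375.
0.334375 < 0.73: the indirect benefit is less than the cost.

No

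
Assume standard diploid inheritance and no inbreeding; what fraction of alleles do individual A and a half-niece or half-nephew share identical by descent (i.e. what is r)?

0.125

Each parent–offspring link contributes a factor of 1/2, and independent paths through distinct common ancestors add.
Half-aunt/uncle↔niece/nephew: one path of length 3: r = (1/2)^3 = 1/8.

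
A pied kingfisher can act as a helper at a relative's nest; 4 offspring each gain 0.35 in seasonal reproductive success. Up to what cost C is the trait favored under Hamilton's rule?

0.7

r to an offspring = 0.5 (one parent–offspring link: r = (1/2)^1 = 1/2).
Hamilton's rule: n·r·B > C, so the trait is favored while C < n·r·B = 4·0.5·0.35 = 0.7.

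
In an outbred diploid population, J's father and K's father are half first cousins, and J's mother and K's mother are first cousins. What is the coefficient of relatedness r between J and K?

With two independent routes of shared ancestry, r is the sum of the two contributions.
J and K are related in two ways: half second cousins through their fathers (r = 1/64) and second cousins through their mothers (r = 1/32).
r = 1/64 + 1/32 = 3/64 = 0.046875.

0.046875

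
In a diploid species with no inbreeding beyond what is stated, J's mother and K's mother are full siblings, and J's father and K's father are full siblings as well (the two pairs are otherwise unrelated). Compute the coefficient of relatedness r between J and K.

0.25

Wright's path rule: contributions from independent ancestry routes add.
J and K are related in two ways: first cousins through their mothers (r = 1/8) and first cousins through their fathers (r = 1/8) — i.e. double first cousins.
r = 1/8 + 1/8 = 1/4 = 0.25.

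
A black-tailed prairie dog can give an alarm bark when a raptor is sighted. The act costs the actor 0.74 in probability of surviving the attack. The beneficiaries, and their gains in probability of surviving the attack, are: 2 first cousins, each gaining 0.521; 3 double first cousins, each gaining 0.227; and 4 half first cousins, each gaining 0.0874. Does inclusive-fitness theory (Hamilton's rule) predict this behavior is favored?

Hamilton's rule: the trait is favored when the sum of r·B over every recipient exceeds the actor's cost C.
r to a first cousin = 0.125 (first cousins share one grandparent pair — two paths of length 4: r = 2·(1/2)^4 = 1/8).
r to a double first cousin = 1/4 (double first cousins share both grandparent pairs — four paths of length 4: r = 4·(1/2)^4 = 1/4).
r to a half first cousin = 0.0625 (half first cousins share one grandparent — one path of length 4: r = (1/2)^4 = 1/16).
Summing one r·B term per recipient: 2·0.125·0.521 + 3·0.25·0.227 + 4·0.0625·0.0874 = 0.32235.
0.32235 < 0.74: the indirect benefit is less than the cost.

No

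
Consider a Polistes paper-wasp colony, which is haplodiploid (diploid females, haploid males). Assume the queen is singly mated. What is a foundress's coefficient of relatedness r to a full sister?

0.75

Haplodiploid full sisters inherit their father's entire haploid genome identically (contributing 1/2) and on average half of their mother's contribution (1/2 · 1/2 = 1/4); r = 1/2 + 1/4 = 3/4.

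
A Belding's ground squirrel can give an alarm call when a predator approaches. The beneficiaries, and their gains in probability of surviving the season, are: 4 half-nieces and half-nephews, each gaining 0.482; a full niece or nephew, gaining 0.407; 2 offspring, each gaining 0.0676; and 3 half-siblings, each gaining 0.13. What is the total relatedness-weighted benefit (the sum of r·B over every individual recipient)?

0.50785

r to a half-niece or half-nephew = 0.125 (half-aunt/uncle↔niece/nephew: one path of length 3: r = (1/2)^3 = 1/8).
r to a full niece or nephew = 0.25 (full aunt/uncle↔niece/nephew: two paths of length 3 through the shared grandparent pair: r = 2·(1/2)^3 = 1/4).
r to an offspring = 1/2 (one parent–offspring link: r = (1/2)^1 = 1/2).
r to a half-sibling = 0.25 (half-sibs share one parent — one path of length 2: r = (1/2)^2 = 1/4).
Summing one r·B term per recipient: 4·0.125·0.482 + 1·0.25·0.407 + 2·0.5·0.0676 + 3·0.25·0.13 = 0.50785.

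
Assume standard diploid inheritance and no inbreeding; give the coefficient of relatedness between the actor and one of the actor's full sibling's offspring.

0.25

Each parent–offspring link contributes a factor of 1/2, and independent paths through distinct common ancestors add.
Full aunt/uncle↔niece/nephew: two paths of length 3 through the shared grandparent pair: r = 2·(1/2)^3 = 1/4.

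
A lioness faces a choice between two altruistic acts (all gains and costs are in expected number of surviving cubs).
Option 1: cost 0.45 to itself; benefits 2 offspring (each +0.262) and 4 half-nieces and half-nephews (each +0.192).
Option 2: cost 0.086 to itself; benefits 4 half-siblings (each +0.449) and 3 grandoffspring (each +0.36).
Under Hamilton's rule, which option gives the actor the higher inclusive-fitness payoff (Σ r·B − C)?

Option 1: r to an offspring = 0.5.
Option 1: r to a half-niece or half-nephew = 0.125.
Option 1: Σ r·B − C = (2·0.5·0.262 + 4·0.125·0.192) − 0.45 = -0.092.
Option 2: r to a half-sibling = 0.25.
Option 2: r to a grandoffspring = 0.25.
Option 2: Σ r·B − C = (4·0.25·0.449 + 3·0.25·0.36) − 0.086 = 0.633.
Option 2 has the higher net inclusive-fitness payoff.

Option 2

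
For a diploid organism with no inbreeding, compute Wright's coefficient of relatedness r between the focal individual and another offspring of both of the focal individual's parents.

Each parent–offspring link contributes a factor of 1/2, and independent paths through distinct common ancestors add.
Full sibs share both parents — two paths of length 2: r = 2·(1/2)^2 = 1/2.

0.5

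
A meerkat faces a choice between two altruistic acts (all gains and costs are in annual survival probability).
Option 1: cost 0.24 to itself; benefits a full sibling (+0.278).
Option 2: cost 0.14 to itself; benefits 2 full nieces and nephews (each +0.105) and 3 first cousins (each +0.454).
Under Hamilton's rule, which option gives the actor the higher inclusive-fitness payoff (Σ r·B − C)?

Option 2

Option 1: r to a full sibling = 0.5.
Option 1: Σ r·B − C = (1·0.5·0.278) − 0.24 = -0.101.
Option 2: r to a full niece or nephew = 0.25.
Option 2: r to a first cousin = 0.125.
Option 2: Σ r·B − C = (2·0.25·0.105 + 3·0.125·0.454) − 0.14 = 0.08275.
Option 2 has the higher net inclusive-fitness payoff.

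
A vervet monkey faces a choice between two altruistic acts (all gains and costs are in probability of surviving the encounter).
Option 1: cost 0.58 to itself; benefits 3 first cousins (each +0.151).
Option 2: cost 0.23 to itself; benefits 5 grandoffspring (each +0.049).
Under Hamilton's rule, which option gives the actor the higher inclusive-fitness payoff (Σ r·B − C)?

Option 1: r to a first cousin = 0.125.
Option 1: Σ r·B − C = (3·0.125·0.151) − 0.58 = -0.523375.
Option 2: r to a grandoffspring = 0.25.
Option 2: Σ r·B − C = (5·0.25·0.049) − 0.23 = -0.16875.
Option 2 has the higher net inclusive-fitness payoff.

Option 2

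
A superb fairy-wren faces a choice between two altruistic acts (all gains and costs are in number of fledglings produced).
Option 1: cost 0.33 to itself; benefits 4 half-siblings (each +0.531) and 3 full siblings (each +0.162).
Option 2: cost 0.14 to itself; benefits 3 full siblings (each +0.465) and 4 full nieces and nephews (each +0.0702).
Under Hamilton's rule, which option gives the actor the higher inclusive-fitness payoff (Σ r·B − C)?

Option 1: r to a half-sibling = 0.25.
Option 1: r to a full sibling = 0.5.
Option 1: Σ r·B − C = (4·0.25·0.531 + 3·0.5·0.162) − 0.33 = 0.444.
Option 2: r to a full sibling = 0.5.
Option 2: r to a full niece or nephew = 0.25.
Option 2: Σ r·B − C = (3·0.5·0.465 + 4·0.25·0.0702) − 0.14 = 0.6277.
Option 2 has the higher net inclusive-fitness payoff.

Option 2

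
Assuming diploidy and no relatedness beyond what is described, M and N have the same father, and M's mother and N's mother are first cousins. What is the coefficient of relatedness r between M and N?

0.28125

Independent pedigree routes through distinct common ancestors add.
M and N are related in two ways: half-sibs through their shared father (r = 1/4) and second cousins through their mothers (r = 1/32).
r = 1/4 + 1/32 = 0.28125.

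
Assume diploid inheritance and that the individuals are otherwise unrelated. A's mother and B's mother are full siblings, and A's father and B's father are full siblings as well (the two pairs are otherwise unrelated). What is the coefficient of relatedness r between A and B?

With two independent routes of shared ancestry, r is the sum of the two contributions.
A and B are related in two ways: first cousins through their mothers (r = 1/8) and first cousins through their fathers (r = 1/8) — i.e. double first cousins.
r = 1/8 + 1/8 = 0.25.

0.25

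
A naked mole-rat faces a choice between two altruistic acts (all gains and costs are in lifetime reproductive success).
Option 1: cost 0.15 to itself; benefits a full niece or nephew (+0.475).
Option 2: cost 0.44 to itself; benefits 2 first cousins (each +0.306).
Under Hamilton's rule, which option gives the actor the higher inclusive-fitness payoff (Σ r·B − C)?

Option 1: r to a full niece or nephew = 0.25.
Option 1: Σ r·B − C = (1·0.25·0.475) − 0.15 = -0.03125.
Option 2: r to a first cousin = 0.125.
Option 2: Σ r·B − C = (2·0.125·0.306) − 0.44 = -0.3635.
Option 1 has the higher net inclusive-fitness payoff.

Option 1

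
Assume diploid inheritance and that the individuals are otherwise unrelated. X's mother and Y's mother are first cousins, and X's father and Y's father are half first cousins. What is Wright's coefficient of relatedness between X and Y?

Independent pedigree routes through distinct common ancestors add.
X and Y are related in two ways: second cousins through their mothers (r = 1/32) and half second cousins through their fathers (r = 1/64).
r = 1/32 + 1/64 = 0.046875.

0.046875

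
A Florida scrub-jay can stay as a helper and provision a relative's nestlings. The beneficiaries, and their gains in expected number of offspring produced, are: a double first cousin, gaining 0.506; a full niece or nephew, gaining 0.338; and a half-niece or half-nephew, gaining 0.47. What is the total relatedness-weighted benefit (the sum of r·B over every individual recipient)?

0.26975

r to a double first cousin = 1/4 (double first cousins share both grandparent pairs — four paths of length 4: r = 4·(1/2)^4 = 1/4).
r to a full niece or nephew = 1/4 (full aunt/uncle↔niece/nephew: two paths of length 3 through the shared grandparent pair: r = 2·(1/2)^3 = 1/4).
r to a half-niece or half-nephew = 1/8 (half-aunt/uncle↔niece/nephew: one path of length 3: r = (1/2)^3 = 1/8).
Summing one r·B term per recipient: 1·0.25·0.506 + 1·0.25·0.338 + 1·0.125·0.47 = 0.26975.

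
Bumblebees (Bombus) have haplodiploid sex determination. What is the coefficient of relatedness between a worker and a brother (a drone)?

0.25

Her haploid brother carries none of their father's genes and a random half of their mother's genome; that half matches the maternal half of her own genome with probability 1/2: r = 1/2 · 1/2 = 1/4.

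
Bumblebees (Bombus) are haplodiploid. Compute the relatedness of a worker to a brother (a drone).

Her haploid brother carries none of their father's genes and a random half of their mother's genome; that half matches the maternal half of her own genome with probability 1/2: r = 1/2 · 1/2 = 1/4.

0.25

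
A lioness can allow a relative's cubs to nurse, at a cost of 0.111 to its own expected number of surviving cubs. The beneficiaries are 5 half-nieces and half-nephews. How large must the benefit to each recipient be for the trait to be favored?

0.1776

r to a half-niece or half-nephew = 0.125 (half-aunt/uncle↔niece/nephew: one path of length 3: r = (1/2)^3 = 1/8).
Hamilton's rule with n recipients of equal r: n·r·B > C, so B > C/(n·r) = 0.111/(5·0.125) = 0.1776.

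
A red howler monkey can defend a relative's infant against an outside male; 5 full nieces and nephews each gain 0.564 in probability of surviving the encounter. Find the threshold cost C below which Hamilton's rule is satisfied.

0.705

r to a full niece or nephew = 0.25 (full aunt/uncle↔niece/nephew: two paths of length 3 through the shared grandparent pair: r = 2·(1/2)^3 = 1/4).
Hamilton's rule: n·r·B > C, so the trait is favored while C < n·r·B = 5·0.25·0.564 = 0.705.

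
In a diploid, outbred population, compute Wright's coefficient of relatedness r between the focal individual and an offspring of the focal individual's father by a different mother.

0.25

Each parent–offspring link contributes a factor of 1/2, and independent paths through distinct common ancestors add.
Half-sibs share one parent — one path of length 2: r = (1/2)^2 = 1/4.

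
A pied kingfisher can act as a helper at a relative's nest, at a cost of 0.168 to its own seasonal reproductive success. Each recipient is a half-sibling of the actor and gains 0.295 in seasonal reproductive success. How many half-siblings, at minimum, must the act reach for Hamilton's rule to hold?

r to a half-sibling = 0.25 (half-sibs share one parent — one path of length 2: r = (1/2)^2 = 1/4).
Hamilton's rule: n·r·B > C  ⇒  n > C/(r·B) = 0.168/(0.25·0.295) = 2.278.
The smallest integer exceeding 2.278 is 3.

3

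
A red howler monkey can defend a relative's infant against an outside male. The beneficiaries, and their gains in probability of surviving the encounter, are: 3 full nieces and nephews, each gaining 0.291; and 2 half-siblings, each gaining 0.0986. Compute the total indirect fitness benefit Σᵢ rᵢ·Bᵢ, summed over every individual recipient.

r to a full niece or nephew = 0.25 (full aunt/uncle↔niece/nephew: two paths of length 3 through the shared grandparent pair: r = 2·(1/2)^3 = 1/4).
r to a half-sibling = 1/4 (half-sibs share one parent — one path of length 2: r = (1/2)^2 = 1/4).
Summing one r·B term per recipient: 3·0.25·0.291 + 2·0.25·0.0986 = 0.26755.

0.26755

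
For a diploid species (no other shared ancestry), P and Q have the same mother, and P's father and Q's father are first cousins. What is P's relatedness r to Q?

0.28125

Relatedness sums over independent paths through distinct common ancestors.
P and Q are related in two ways: half-sibs through their shared mother (r = 1/4) and second cousins through their fathers (r = 1/32).
r = 1/4 + 1/32 = 9/32 = 0.28125.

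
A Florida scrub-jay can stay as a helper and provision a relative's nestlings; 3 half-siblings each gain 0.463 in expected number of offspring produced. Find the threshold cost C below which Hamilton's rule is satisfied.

0.34725

r to a half-sibling = 1/4 (half-sibs share one parent — one path of length 2: r = (1/2)^2 = 1/4).
Hamilton's rule: n·r·B > C, so the trait is favored while C < n·r·B = 3·0.25·0.463 = 0.34725.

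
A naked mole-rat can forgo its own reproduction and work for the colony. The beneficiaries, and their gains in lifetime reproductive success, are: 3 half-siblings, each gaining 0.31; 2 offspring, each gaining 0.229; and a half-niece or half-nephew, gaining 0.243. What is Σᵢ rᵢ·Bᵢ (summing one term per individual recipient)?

0.491875

r to a half-sibling = 1/4 (half-sibs share one parent — one path of length 2: r = (1/2)^2 = 1/4).
r to an offspring = 0.5 (one parent–offspring link: r = (1/2)^1 = 1/2).
r to a half-niece or half-nephew = 0.125 (half-aunt/uncle↔niece/nephew: one path of length 3: r = (1/2)^3 = 1/8).
Summing one r·B term per recipient: 3·0.25·0.31 + 2·0.5·0.229 + 1·0.125·0.243 = 0.491875.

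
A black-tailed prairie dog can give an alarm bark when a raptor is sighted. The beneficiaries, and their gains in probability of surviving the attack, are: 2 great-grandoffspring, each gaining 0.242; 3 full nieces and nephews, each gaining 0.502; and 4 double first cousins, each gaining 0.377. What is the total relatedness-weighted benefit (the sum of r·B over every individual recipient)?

0.814

r to a great-grandoffspring = 1/8 (three parent–offspring links: r = (1/2)^3 = 1/8).
r to a full niece or nephew = 0.25 (full aunt/uncle↔niece/nephew: two paths of length 3 through the shared grandparent pair: r = 2·(1/2)^3 = 1/4).
r to a double first cousin = 0.25 (double first cousins share both grandparent pairs — four paths of length 4: r = 4·(1/2)^4 = 1/4).
Summing one r·B term per recipient: 2·0.125·0.242 + 3·0.25·0.502 + 4·0.25·0.377 = 0.814.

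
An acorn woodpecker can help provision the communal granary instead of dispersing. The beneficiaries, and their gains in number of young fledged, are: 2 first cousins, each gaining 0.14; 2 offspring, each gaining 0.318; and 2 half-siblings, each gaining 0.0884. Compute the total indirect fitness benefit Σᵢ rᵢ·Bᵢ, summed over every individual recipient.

0.3972

r to a first cousin = 1/8 (first cousins share one grandparent pair — two paths of length 4: r = 2·(1/2)^4 = 1/8).
r to an offspring = 0.5 (one parent–offspring link: r = (1/2)^1 = 1/2).
r to a half-sibling = 1/4 (half-sibs share one parent — one path of length 2: r = (1/2)^2 = 1/4).
Summing one r·B term per recipient: 2·0.125·0.14 + 2·0.5·0.318 + 2·0.25·0.0884 = 0.3972.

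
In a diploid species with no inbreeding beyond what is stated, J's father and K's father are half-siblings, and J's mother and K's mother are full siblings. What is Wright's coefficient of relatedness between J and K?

With two independent routes of shared ancestry, r is the sum of the two contributions.
J and K are related in two ways: half first cousins through their fathers (r = 1/16) and first cousins through their mothers (r = 1/8).
r = 1/16 + 1/8 = 0.1875.

0.1875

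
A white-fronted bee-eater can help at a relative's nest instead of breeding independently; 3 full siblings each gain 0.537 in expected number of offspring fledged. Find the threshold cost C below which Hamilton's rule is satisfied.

0.8055

r to a full sibling = 0.5 (full sibs share both parents — two paths of length 2: r = 2·(1/2)^2 = 1/2).
Hamilton's rule: n·r·B > C, so the trait is favored while C < n·r·B = 3·0.5·0.537 = 0.8055.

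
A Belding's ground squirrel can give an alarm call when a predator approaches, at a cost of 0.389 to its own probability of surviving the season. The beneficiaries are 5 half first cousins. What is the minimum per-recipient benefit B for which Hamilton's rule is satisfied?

r to a half first cousin = 0.0625 (half first cousins share one grandparent — one path of length 4: r = (1/2)^4 = 1/16).
Hamilton's rule with n recipients of equal r: n·r·B > C, so B > C/(n·r) = 0.389/(5·0.0625) = 1.2448.

1.2448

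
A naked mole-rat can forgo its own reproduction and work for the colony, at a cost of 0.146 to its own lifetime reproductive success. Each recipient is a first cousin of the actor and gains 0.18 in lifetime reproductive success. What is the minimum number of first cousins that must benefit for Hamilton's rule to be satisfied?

r to a first cousin = 0.125 (first cousins share one grandparent pair — two paths of length 4: r = 2·(1/2)^4 = 1/8).
Hamilton's rule: n·r·B > C  ⇒  n > C/(r·B) = 0.146/(0.125·0.18) = 6.489.
The smallest integer exceeding 6.489 is 7.

7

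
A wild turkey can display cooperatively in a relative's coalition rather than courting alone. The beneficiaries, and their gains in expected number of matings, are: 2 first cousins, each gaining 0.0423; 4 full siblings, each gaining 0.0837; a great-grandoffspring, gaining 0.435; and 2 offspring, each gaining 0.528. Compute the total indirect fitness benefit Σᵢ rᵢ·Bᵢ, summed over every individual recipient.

r to a first cousin = 1/8 (first cousins share one grandparent pair — two paths of length 4: r = 2·(1/2)^4 = 1/8).
r to a full sibling = 1/2 (full sibs share both parents — two paths of length 2: r = 2·(1/2)^2 = 1/2).
r to a great-grandoffspring = 0.125 (three parent–offspring links: r = (1/2)^3 = 1/8).
r to an offspring = 1/2 (one parent–offspring link: r = (1/2)^1 = 1/2).
Summing one r·B term per recipient: 2·0.125·0.0423 + 4·0.5·0.0837 + 1·0.125·0.435 + 2·0.5·0.528 = 0.76035.

0.76035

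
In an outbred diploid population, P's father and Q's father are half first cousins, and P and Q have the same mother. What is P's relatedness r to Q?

Independent pedigree routes through distinct common ancestors add.
P and Q are related in two ways: half second cousins through their fathers (r = 1/64) and half-sibs through their shared mother (r = 1/4).
r = 1/64 + 1/4 = 0.265625.

0.265625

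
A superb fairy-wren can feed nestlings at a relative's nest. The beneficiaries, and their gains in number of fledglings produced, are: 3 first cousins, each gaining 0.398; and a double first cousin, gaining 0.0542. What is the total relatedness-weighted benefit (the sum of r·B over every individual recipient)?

r to a first cousin = 0.125 (first cousins share one grandparent pair — two paths of length 4: r = 2·(1/2)^4 = 1/8).
r to a double first cousin = 0.25 (double first cousins share both grandparent pairs — four paths of length 4: r = 4·(1/2)^4 = 1/4).
Summing one r·B term per recipient: 3·0.125·0.398 + 1·0.25·0.0542 = 0.1628.

0.1628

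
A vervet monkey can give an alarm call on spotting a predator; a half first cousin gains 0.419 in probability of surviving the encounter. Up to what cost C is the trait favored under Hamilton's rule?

0.0261875

r to a half first cousin = 1/16 (half first cousins share one grandparent — one path of length 4: r = (1/2)^4 = 1/16).
Hamilton's rule: n·r·B > C, so the trait is favored while C < n·r·B = 1·0.0625·0.419 = 0.0261875.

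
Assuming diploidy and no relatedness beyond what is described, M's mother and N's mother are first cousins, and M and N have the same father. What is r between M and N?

With two independent routes of shared ancestry, r is the sum of the two contributions.
M and N are related in two ways: second cousins through their mothers (r = 1/32) and half-sibs through their shared father (r = 1/4).
r = 1/32 + 1/4 = 9/32 = 0.28125.

0.28125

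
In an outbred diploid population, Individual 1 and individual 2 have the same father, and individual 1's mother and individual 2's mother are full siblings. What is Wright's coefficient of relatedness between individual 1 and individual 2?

With two independent routes of shared ancestry, r is the sum of the two contributions.
Individual 1 and individual 2 are related in two ways: half-sibs through their shared father (r = 1/4) and first cousins through their mothers (r = 1/8).
r = 1/4 + 1/8 = 0.375.

0.375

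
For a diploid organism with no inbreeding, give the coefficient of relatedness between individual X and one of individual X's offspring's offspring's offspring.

Each parent–offspring link contributes a factor of 1/2, and independent paths through distinct common ancestors add.
Three parent–offspring links: r = (1/2)^3 = 1/8.

0.125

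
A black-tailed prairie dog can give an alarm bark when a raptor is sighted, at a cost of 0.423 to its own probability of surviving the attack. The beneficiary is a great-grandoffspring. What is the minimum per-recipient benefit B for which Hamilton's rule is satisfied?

r to a great-grandoffspring = 1/8 (three parent–offspring links: r = (1/2)^3 = 1/8).
Hamilton's rule with n recipients of equal r: n·r·B > C, so B > C/(n·r) = 0.423/(1·0.125) = 3.384.

3.384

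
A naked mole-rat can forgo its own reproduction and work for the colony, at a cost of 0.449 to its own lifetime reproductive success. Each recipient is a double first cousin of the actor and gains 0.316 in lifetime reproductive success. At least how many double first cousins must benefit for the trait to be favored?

r to a double first cousin = 0.25 (double first cousins share both grandparent pairs — four paths of length 4: r = 4·(1/2)^4 = 1/4).
Hamilton's rule: n·r·B > C  ⇒  n > C/(r·B) = 0.449/(0.25·0.316) = 5.684.
The smallest integer exceeding 5.684 is 6.

6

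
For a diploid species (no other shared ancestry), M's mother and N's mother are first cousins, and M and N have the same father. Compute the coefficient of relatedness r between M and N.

Relatedness sums over independent paths through distinct common ancestors.
M and N are related in two ways: second cousins through their mothers (r = 1/32) and half-sibs through their shared father (r = 1/4).
r = 1/32 + 1/4 = 0.28125.

0.28125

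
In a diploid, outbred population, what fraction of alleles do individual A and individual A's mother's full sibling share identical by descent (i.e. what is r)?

Each parent–offspring link contributes a factor of 1/2, and independent paths through distinct common ancestors add.
Full aunt/uncle↔niece/nephew: two paths of length 3 through the shared grandparent pair: r = 2·(1/2)^3 = 1/4.

0.25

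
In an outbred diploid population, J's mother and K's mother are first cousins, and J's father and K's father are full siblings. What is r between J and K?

0.15625

Wright's path rule: contributions from independent ancestry routes add.
J and K are related in two ways: second cousins through their mothers (r = 1/32) and first cousins through their fathers (r = 1/8).
r = 1/32 + 1/8 = 0.15625.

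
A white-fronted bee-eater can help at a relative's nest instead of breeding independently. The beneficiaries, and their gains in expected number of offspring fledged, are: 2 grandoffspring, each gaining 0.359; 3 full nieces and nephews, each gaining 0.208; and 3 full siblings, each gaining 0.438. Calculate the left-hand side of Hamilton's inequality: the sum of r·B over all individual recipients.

r to a grandoffspring = 1/4 (two parent–offspring links: r = (1/2)^2 = 1/4).
r to a full niece or nephew = 0.25 (full aunt/uncle↔niece/nephew: two paths of length 3 through the shared grandparent pair: r = 2·(1/2)^3 = 1/4).
r to a full sibling = 1/2 (full sibs share both parents — two paths of length 2: r = 2·(1/2)^2 = 1/2).
Summing one r·B term per recipient: 2·0.25·0.359 + 3·0.25·0.208 + 3·0.5·0.438 = 0.9925.

0.9925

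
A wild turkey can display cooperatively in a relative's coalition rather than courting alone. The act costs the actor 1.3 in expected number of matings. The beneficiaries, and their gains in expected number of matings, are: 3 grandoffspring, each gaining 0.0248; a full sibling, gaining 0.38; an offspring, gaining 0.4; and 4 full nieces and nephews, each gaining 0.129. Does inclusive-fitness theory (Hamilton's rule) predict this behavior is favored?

Hamilton's rule: the trait is favored when the sum of r·B over every recipient exceeds the actor's cost C.
r to a grandoffspring = 0.25 (two parent–offspring links: r = (1/2)^2 = 1/4).
r to a full sibling = 1/2 (full sibs share both parents — two paths of length 2: r = 2·(1/2)^2 = 1/2).
r to an offspring = 1/2 (one parent–offspring link: r = (1/2)^1 = 1/2).
r to a full niece or nephew = 0.25 (full aunt/uncle↔niece/nephew: two paths of length 3 through the shared grandparent pair: r = 2·(1/2)^3 = 1/4).
Summing one r·B term per recipient: 3·0.25·0.0248 + 1·0.5·0.38 + 1·0.5·0.4 + 4·0.25·0.129 = 0.5376.
0.5376 < 1.3: the indirect benefit is less than the cost.

No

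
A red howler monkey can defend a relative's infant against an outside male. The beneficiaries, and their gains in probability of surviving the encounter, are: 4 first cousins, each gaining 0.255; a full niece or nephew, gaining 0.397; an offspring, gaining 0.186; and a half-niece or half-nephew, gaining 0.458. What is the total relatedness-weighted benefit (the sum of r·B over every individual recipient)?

0.377

r to a first cousin = 1/8 (first cousins share one grandparent pair — two paths of length 4: r = 2·(1/2)^4 = 1/8).
r to a full niece or nephew = 0.25 (full aunt/uncle↔niece/nephew: two paths of length 3 through the shared grandparent pair: r = 2·(1/2)^3 = 1/4).
r to an offspring = 1/2 (one parent–offspring link: r = (1/2)^1 = 1/2).
r to a half-niece or half-nephew = 1/8 (half-aunt/uncle↔niece/nephew: one path of length 3: r = (1/2)^3 = 1/8).
Summing one r·B term per recipient: 4·0.125·0.255 + 1·0.25·0.397 + 1·0.5·0.186 + 1·0.125·0.458 = 0.377.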